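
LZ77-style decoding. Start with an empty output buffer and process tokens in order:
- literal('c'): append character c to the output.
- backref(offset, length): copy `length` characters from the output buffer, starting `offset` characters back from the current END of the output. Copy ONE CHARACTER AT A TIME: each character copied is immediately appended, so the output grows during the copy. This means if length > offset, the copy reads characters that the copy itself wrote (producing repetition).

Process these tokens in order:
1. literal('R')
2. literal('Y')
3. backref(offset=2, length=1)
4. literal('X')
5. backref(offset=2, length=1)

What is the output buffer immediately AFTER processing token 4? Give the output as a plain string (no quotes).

Answer: RYRX

Derivation:
Token 1: literal('R'). Output: "R"
Token 2: literal('Y'). Output: "RY"
Token 3: backref(off=2, len=1). Copied 'R' from pos 0. Output: "RYR"
Token 4: literal('X'). Output: "RYRX"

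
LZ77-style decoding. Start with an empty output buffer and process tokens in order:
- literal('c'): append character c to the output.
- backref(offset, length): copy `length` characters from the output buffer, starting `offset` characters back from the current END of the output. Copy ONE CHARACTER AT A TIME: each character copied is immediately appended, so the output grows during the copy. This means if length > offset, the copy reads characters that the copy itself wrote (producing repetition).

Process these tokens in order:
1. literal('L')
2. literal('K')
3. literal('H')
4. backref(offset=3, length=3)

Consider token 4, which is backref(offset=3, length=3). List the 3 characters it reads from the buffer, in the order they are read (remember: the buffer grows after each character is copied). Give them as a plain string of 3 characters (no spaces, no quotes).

Answer: LKH

Derivation:
Token 1: literal('L'). Output: "L"
Token 2: literal('K'). Output: "LK"
Token 3: literal('H'). Output: "LKH"
Token 4: backref(off=3, len=3). Buffer before: "LKH" (len 3)
  byte 1: read out[0]='L', append. Buffer now: "LKHL"
  byte 2: read out[1]='K', append. Buffer now: "LKHLK"
  byte 3: read out[2]='H', append. Buffer now: "LKHLKH"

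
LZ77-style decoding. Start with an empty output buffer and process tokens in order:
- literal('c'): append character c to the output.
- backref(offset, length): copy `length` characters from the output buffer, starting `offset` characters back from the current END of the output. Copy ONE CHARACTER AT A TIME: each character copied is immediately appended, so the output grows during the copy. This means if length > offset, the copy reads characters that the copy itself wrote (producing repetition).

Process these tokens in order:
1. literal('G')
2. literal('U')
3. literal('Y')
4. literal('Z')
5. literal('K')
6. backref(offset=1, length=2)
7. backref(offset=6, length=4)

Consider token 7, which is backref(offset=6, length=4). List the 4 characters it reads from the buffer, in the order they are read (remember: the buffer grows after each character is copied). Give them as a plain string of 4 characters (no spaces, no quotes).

Answer: UYZK

Derivation:
Token 1: literal('G'). Output: "G"
Token 2: literal('U'). Output: "GU"
Token 3: literal('Y'). Output: "GUY"
Token 4: literal('Z'). Output: "GUYZ"
Token 5: literal('K'). Output: "GUYZK"
Token 6: backref(off=1, len=2) (overlapping!). Copied 'KK' from pos 4. Output: "GUYZKKK"
Token 7: backref(off=6, len=4). Buffer before: "GUYZKKK" (len 7)
  byte 1: read out[1]='U', append. Buffer now: "GUYZKKKU"
  byte 2: read out[2]='Y', append. Buffer now: "GUYZKKKUY"
  byte 3: read out[3]='Z', append. Buffer now: "GUYZKKKUYZ"
  byte 4: read out[4]='K', append. Buffer now: "GUYZKKKUYZK"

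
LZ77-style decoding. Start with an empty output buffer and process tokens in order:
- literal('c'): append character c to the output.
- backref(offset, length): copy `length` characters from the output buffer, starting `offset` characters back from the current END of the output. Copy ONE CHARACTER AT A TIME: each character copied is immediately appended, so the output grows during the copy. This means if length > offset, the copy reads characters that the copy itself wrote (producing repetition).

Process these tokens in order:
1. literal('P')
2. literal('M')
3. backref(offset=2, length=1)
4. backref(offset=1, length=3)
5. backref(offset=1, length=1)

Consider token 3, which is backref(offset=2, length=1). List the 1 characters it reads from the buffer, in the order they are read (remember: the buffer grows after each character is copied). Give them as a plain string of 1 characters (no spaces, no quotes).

Answer: P

Derivation:
Token 1: literal('P'). Output: "P"
Token 2: literal('M'). Output: "PM"
Token 3: backref(off=2, len=1). Buffer before: "PM" (len 2)
  byte 1: read out[0]='P', append. Buffer now: "PMP"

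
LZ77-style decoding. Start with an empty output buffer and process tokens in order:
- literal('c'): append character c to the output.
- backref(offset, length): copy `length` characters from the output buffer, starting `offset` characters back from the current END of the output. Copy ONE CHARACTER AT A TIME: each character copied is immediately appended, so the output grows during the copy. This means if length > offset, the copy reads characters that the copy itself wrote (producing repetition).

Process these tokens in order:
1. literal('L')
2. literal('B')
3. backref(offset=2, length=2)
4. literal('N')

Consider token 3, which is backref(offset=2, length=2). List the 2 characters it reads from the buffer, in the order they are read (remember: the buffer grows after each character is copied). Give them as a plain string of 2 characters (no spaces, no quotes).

Answer: LB

Derivation:
Token 1: literal('L'). Output: "L"
Token 2: literal('B'). Output: "LB"
Token 3: backref(off=2, len=2). Buffer before: "LB" (len 2)
  byte 1: read out[0]='L', append. Buffer now: "LBL"
  byte 2: read out[1]='B', append. Buffer now: "LBLB"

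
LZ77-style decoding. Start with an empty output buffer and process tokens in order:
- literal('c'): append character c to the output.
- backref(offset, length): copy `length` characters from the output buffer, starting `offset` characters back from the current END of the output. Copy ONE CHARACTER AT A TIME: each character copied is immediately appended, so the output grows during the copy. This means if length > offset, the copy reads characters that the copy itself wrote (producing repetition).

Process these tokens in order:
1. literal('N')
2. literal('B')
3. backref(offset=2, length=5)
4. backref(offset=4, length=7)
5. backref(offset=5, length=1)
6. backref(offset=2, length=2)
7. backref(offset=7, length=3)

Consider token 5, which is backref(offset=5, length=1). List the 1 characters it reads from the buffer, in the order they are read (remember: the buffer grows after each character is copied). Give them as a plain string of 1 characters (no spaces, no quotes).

Answer: B

Derivation:
Token 1: literal('N'). Output: "N"
Token 2: literal('B'). Output: "NB"
Token 3: backref(off=2, len=5) (overlapping!). Copied 'NBNBN' from pos 0. Output: "NBNBNBN"
Token 4: backref(off=4, len=7) (overlapping!). Copied 'BNBNBNB' from pos 3. Output: "NBNBNBNBNBNBNB"
Token 5: backref(off=5, len=1). Buffer before: "NBNBNBNBNBNBNB" (len 14)
  byte 1: read out[9]='B', append. Buffer now: "NBNBNBNBNBNBNBB"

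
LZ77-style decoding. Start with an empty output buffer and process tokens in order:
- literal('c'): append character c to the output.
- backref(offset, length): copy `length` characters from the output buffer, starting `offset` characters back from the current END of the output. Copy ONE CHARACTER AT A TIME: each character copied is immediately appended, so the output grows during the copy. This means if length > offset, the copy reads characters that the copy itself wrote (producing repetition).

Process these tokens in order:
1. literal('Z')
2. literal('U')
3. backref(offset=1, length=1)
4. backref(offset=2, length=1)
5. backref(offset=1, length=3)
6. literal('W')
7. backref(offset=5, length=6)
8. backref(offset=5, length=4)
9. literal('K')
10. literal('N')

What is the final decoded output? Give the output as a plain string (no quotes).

Token 1: literal('Z'). Output: "Z"
Token 2: literal('U'). Output: "ZU"
Token 3: backref(off=1, len=1). Copied 'U' from pos 1. Output: "ZUU"
Token 4: backref(off=2, len=1). Copied 'U' from pos 1. Output: "ZUUU"
Token 5: backref(off=1, len=3) (overlapping!). Copied 'UUU' from pos 3. Output: "ZUUUUUU"
Token 6: literal('W'). Output: "ZUUUUUUW"
Token 7: backref(off=5, len=6) (overlapping!). Copied 'UUUUWU' from pos 3. Output: "ZUUUUUUWUUUUWU"
Token 8: backref(off=5, len=4). Copied 'UUUW' from pos 9. Output: "ZUUUUUUWUUUUWUUUUW"
Token 9: literal('K'). Output: "ZUUUUUUWUUUUWUUUUWK"
Token 10: literal('N'). Output: "ZUUUUUUWUUUUWUUUUWKN"

Answer: ZUUUUUUWUUUUWUUUUWKN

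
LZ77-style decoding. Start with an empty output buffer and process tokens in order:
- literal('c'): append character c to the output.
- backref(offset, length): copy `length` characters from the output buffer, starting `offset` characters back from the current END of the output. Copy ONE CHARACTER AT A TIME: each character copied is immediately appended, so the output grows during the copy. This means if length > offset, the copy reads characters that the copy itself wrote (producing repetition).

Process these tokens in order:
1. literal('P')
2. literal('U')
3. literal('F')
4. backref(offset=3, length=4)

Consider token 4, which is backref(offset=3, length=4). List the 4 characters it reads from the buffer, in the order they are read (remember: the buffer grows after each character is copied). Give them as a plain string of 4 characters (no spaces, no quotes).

Token 1: literal('P'). Output: "P"
Token 2: literal('U'). Output: "PU"
Token 3: literal('F'). Output: "PUF"
Token 4: backref(off=3, len=4). Buffer before: "PUF" (len 3)
  byte 1: read out[0]='P', append. Buffer now: "PUFP"
  byte 2: read out[1]='U', append. Buffer now: "PUFPU"
  byte 3: read out[2]='F', append. Buffer now: "PUFPUF"
  byte 4: read out[3]='P', append. Buffer now: "PUFPUFP"

Answer: PUFP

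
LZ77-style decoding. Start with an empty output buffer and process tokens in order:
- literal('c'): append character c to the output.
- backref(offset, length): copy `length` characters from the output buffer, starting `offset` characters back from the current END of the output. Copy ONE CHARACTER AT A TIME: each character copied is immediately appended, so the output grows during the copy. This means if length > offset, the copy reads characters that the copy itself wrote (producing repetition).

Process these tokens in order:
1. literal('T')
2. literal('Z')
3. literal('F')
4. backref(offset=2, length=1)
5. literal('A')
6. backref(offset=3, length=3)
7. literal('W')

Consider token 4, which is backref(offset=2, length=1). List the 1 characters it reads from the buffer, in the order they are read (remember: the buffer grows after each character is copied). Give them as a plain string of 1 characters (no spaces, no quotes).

Token 1: literal('T'). Output: "T"
Token 2: literal('Z'). Output: "TZ"
Token 3: literal('F'). Output: "TZF"
Token 4: backref(off=2, len=1). Buffer before: "TZF" (len 3)
  byte 1: read out[1]='Z', append. Buffer now: "TZFZ"

Answer: Z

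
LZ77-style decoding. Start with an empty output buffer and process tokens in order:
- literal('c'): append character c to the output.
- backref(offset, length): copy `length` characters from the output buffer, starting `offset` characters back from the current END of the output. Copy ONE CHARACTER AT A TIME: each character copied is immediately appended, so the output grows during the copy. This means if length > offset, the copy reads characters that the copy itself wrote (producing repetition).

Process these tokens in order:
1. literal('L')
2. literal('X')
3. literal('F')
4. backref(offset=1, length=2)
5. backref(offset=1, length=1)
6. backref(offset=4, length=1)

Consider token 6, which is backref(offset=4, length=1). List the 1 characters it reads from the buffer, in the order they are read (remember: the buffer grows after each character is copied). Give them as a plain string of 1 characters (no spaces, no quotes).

Token 1: literal('L'). Output: "L"
Token 2: literal('X'). Output: "LX"
Token 3: literal('F'). Output: "LXF"
Token 4: backref(off=1, len=2) (overlapping!). Copied 'FF' from pos 2. Output: "LXFFF"
Token 5: backref(off=1, len=1). Copied 'F' from pos 4. Output: "LXFFFF"
Token 6: backref(off=4, len=1). Buffer before: "LXFFFF" (len 6)
  byte 1: read out[2]='F', append. Buffer now: "LXFFFFF"

Answer: F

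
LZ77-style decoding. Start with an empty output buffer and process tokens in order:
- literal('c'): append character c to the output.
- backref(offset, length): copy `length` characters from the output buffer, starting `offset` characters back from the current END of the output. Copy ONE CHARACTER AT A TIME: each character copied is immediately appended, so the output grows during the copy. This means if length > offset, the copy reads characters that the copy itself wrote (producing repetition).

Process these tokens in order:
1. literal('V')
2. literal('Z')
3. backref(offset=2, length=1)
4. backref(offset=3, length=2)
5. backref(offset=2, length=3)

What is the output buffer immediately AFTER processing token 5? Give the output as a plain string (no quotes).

Token 1: literal('V'). Output: "V"
Token 2: literal('Z'). Output: "VZ"
Token 3: backref(off=2, len=1). Copied 'V' from pos 0. Output: "VZV"
Token 4: backref(off=3, len=2). Copied 'VZ' from pos 0. Output: "VZVVZ"
Token 5: backref(off=2, len=3) (overlapping!). Copied 'VZV' from pos 3. Output: "VZVVZVZV"

Answer: VZVVZVZV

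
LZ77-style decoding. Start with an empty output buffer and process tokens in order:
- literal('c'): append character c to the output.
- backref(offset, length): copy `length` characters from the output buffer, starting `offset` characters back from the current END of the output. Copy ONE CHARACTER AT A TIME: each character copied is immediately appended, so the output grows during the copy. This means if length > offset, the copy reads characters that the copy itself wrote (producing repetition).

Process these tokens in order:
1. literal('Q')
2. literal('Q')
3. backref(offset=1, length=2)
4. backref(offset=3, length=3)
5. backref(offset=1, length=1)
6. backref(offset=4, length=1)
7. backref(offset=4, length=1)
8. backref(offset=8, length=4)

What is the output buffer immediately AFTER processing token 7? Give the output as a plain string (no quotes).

Token 1: literal('Q'). Output: "Q"
Token 2: literal('Q'). Output: "QQ"
Token 3: backref(off=1, len=2) (overlapping!). Copied 'QQ' from pos 1. Output: "QQQQ"
Token 4: backref(off=3, len=3). Copied 'QQQ' from pos 1. Output: "QQQQQQQ"
Token 5: backref(off=1, len=1). Copied 'Q' from pos 6. Output: "QQQQQQQQ"
Token 6: backref(off=4, len=1). Copied 'Q' from pos 4. Output: "QQQQQQQQQ"
Token 7: backref(off=4, len=1). Copied 'Q' from pos 5. Output: "QQQQQQQQQQ"

Answer: QQQQQQQQQQ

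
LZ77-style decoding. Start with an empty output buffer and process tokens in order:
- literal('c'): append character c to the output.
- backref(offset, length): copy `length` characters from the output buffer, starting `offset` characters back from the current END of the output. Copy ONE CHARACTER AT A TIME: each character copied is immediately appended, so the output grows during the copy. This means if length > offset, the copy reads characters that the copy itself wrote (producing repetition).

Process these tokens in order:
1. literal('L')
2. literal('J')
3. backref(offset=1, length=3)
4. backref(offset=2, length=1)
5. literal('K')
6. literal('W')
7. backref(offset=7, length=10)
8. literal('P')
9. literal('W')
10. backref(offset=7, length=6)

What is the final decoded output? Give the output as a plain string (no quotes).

Token 1: literal('L'). Output: "L"
Token 2: literal('J'). Output: "LJ"
Token 3: backref(off=1, len=3) (overlapping!). Copied 'JJJ' from pos 1. Output: "LJJJJ"
Token 4: backref(off=2, len=1). Copied 'J' from pos 3. Output: "LJJJJJ"
Token 5: literal('K'). Output: "LJJJJJK"
Token 6: literal('W'). Output: "LJJJJJKW"
Token 7: backref(off=7, len=10) (overlapping!). Copied 'JJJJJKWJJJ' from pos 1. Output: "LJJJJJKWJJJJJKWJJJ"
Token 8: literal('P'). Output: "LJJJJJKWJJJJJKWJJJP"
Token 9: literal('W'). Output: "LJJJJJKWJJJJJKWJJJPW"
Token 10: backref(off=7, len=6). Copied 'KWJJJP' from pos 13. Output: "LJJJJJKWJJJJJKWJJJPWKWJJJP"

Answer: LJJJJJKWJJJJJKWJJJPWKWJJJP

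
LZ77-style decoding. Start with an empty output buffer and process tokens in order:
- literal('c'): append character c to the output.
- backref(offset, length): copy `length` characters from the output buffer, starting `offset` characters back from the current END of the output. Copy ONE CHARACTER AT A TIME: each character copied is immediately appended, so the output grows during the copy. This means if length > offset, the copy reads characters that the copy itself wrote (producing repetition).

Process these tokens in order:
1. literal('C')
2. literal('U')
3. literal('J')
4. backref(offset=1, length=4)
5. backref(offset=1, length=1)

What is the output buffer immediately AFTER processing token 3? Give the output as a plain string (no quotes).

Token 1: literal('C'). Output: "C"
Token 2: literal('U'). Output: "CU"
Token 3: literal('J'). Output: "CUJ"

Answer: CUJ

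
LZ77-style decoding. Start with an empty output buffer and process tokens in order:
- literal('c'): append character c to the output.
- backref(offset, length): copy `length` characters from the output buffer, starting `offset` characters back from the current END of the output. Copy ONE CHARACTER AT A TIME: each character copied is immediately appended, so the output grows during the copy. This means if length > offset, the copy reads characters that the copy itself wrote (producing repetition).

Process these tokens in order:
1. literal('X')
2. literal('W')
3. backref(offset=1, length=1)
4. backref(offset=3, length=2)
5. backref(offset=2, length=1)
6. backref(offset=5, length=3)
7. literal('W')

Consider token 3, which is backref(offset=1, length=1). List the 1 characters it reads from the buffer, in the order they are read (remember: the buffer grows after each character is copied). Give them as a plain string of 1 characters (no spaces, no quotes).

Answer: W

Derivation:
Token 1: literal('X'). Output: "X"
Token 2: literal('W'). Output: "XW"
Token 3: backref(off=1, len=1). Buffer before: "XW" (len 2)
  byte 1: read out[1]='W', append. Buffer now: "XWW"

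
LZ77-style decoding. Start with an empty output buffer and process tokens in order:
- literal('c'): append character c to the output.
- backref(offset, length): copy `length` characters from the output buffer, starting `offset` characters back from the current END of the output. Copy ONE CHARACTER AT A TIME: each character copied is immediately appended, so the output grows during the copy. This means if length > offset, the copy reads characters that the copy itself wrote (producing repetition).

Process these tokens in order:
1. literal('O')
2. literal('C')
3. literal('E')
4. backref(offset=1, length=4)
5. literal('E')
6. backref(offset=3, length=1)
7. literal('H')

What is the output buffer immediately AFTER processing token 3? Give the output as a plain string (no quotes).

Answer: OCE

Derivation:
Token 1: literal('O'). Output: "O"
Token 2: literal('C'). Output: "OC"
Token 3: literal('E'). Output: "OCE"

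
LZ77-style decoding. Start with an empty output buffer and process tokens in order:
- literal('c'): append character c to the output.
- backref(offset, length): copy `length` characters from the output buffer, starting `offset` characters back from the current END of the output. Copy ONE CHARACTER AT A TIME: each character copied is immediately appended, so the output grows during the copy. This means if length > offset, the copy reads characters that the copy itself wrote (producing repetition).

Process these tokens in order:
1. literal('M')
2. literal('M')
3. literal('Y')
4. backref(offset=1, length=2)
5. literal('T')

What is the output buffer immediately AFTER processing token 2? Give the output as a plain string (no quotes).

Answer: MM

Derivation:
Token 1: literal('M'). Output: "M"
Token 2: literal('M'). Output: "MM"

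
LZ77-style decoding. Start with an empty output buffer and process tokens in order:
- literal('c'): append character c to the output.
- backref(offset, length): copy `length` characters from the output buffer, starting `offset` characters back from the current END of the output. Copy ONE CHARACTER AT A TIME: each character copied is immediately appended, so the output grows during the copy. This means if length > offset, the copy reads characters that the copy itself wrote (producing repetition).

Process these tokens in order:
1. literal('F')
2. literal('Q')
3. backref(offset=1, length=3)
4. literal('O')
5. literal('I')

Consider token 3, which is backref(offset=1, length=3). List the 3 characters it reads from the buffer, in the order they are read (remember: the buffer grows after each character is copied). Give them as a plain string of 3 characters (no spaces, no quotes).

Answer: QQQ

Derivation:
Token 1: literal('F'). Output: "F"
Token 2: literal('Q'). Output: "FQ"
Token 3: backref(off=1, len=3). Buffer before: "FQ" (len 2)
  byte 1: read out[1]='Q', append. Buffer now: "FQQ"
  byte 2: read out[2]='Q', append. Buffer now: "FQQQ"
  byte 3: read out[3]='Q', append. Buffer now: "FQQQQ"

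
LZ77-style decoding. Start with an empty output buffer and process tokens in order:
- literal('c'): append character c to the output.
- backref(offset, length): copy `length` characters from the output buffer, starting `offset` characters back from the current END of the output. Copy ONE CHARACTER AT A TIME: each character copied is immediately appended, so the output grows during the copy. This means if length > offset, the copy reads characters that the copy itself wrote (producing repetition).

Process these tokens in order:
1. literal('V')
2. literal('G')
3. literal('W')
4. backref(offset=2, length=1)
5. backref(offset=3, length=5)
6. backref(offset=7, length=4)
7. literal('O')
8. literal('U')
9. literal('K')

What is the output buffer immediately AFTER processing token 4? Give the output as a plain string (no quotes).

Answer: VGWG

Derivation:
Token 1: literal('V'). Output: "V"
Token 2: literal('G'). Output: "VG"
Token 3: literal('W'). Output: "VGW"
Token 4: backref(off=2, len=1). Copied 'G' from pos 1. Output: "VGWG"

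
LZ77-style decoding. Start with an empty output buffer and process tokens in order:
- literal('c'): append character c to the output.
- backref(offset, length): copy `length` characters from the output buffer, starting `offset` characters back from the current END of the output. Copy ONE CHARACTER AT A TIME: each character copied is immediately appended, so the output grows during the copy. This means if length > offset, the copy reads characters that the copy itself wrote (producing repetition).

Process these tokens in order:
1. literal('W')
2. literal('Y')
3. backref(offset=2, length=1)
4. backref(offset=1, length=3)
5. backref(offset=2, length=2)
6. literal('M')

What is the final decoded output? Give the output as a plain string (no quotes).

Token 1: literal('W'). Output: "W"
Token 2: literal('Y'). Output: "WY"
Token 3: backref(off=2, len=1). Copied 'W' from pos 0. Output: "WYW"
Token 4: backref(off=1, len=3) (overlapping!). Copied 'WWW' from pos 2. Output: "WYWWWW"
Token 5: backref(off=2, len=2). Copied 'WW' from pos 4. Output: "WYWWWWWW"
Token 6: literal('M'). Output: "WYWWWWWWM"

Answer: WYWWWWWWM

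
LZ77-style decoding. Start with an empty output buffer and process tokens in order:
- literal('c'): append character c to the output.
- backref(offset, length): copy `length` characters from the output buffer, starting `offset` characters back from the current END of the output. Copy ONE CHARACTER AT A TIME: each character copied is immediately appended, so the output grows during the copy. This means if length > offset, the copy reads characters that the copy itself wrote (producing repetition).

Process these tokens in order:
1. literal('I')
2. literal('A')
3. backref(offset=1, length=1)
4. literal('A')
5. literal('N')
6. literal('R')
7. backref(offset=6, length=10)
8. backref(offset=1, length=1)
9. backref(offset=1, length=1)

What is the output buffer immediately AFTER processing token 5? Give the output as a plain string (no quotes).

Answer: IAAAN

Derivation:
Token 1: literal('I'). Output: "I"
Token 2: literal('A'). Output: "IA"
Token 3: backref(off=1, len=1). Copied 'A' from pos 1. Output: "IAA"
Token 4: literal('A'). Output: "IAAA"
Token 5: literal('N'). Output: "IAAAN"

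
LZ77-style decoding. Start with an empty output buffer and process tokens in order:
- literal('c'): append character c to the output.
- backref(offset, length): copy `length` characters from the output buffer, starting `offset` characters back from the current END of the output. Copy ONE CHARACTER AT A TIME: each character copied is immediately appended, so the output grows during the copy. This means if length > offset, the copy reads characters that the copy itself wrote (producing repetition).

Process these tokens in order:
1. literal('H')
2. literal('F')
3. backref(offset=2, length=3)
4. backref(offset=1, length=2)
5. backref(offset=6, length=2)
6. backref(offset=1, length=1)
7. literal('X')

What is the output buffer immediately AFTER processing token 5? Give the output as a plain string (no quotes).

Token 1: literal('H'). Output: "H"
Token 2: literal('F'). Output: "HF"
Token 3: backref(off=2, len=3) (overlapping!). Copied 'HFH' from pos 0. Output: "HFHFH"
Token 4: backref(off=1, len=2) (overlapping!). Copied 'HH' from pos 4. Output: "HFHFHHH"
Token 5: backref(off=6, len=2). Copied 'FH' from pos 1. Output: "HFHFHHHFH"

Answer: HFHFHHHFH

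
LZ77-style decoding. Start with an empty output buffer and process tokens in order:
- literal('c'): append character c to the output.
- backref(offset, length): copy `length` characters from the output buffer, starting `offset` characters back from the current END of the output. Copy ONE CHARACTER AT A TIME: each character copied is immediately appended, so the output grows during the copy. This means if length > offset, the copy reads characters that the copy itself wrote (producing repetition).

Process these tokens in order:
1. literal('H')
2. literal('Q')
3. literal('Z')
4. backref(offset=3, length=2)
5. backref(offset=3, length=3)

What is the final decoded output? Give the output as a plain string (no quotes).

Token 1: literal('H'). Output: "H"
Token 2: literal('Q'). Output: "HQ"
Token 3: literal('Z'). Output: "HQZ"
Token 4: backref(off=3, len=2). Copied 'HQ' from pos 0. Output: "HQZHQ"
Token 5: backref(off=3, len=3). Copied 'ZHQ' from pos 2. Output: "HQZHQZHQ"

Answer: HQZHQZHQ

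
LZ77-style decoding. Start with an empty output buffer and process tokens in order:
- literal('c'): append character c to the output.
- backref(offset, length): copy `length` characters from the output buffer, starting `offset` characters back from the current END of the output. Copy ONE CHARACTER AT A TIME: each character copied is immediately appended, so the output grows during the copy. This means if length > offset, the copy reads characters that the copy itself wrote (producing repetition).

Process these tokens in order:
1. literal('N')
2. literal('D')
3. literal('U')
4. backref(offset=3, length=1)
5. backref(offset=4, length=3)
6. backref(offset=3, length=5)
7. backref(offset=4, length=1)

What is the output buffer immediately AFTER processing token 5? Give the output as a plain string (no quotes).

Token 1: literal('N'). Output: "N"
Token 2: literal('D'). Output: "ND"
Token 3: literal('U'). Output: "NDU"
Token 4: backref(off=3, len=1). Copied 'N' from pos 0. Output: "NDUN"
Token 5: backref(off=4, len=3). Copied 'NDU' from pos 0. Output: "NDUNNDU"

Answer: NDUNNDU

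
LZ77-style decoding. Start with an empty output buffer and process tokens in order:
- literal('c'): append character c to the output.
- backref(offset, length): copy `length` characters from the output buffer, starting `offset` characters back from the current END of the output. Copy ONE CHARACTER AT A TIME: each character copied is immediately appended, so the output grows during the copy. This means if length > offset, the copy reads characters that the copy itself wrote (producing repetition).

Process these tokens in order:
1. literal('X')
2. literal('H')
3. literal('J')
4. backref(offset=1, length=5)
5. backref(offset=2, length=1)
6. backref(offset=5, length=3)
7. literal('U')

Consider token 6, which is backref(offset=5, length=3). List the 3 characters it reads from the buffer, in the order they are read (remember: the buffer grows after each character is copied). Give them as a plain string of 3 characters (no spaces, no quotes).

Token 1: literal('X'). Output: "X"
Token 2: literal('H'). Output: "XH"
Token 3: literal('J'). Output: "XHJ"
Token 4: backref(off=1, len=5) (overlapping!). Copied 'JJJJJ' from pos 2. Output: "XHJJJJJJ"
Token 5: backref(off=2, len=1). Copied 'J' from pos 6. Output: "XHJJJJJJJ"
Token 6: backref(off=5, len=3). Buffer before: "XHJJJJJJJ" (len 9)
  byte 1: read out[4]='J', append. Buffer now: "XHJJJJJJJJ"
  byte 2: read out[5]='J', append. Buffer now: "XHJJJJJJJJJ"
  byte 3: read out[6]='J', append. Buffer now: "XHJJJJJJJJJJ"

Answer: JJJ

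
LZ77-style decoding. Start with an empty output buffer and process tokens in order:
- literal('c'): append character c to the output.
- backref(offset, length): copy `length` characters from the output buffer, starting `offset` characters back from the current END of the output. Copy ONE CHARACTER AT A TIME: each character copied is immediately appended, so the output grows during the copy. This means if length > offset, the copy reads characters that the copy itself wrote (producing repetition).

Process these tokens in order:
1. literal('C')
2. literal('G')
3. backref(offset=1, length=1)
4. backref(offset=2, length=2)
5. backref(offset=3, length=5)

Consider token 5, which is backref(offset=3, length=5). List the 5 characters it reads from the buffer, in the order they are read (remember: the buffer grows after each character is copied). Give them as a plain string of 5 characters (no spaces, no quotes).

Answer: GGGGG

Derivation:
Token 1: literal('C'). Output: "C"
Token 2: literal('G'). Output: "CG"
Token 3: backref(off=1, len=1). Copied 'G' from pos 1. Output: "CGG"
Token 4: backref(off=2, len=2). Copied 'GG' from pos 1. Output: "CGGGG"
Token 5: backref(off=3, len=5). Buffer before: "CGGGG" (len 5)
  byte 1: read out[2]='G', append. Buffer now: "CGGGGG"
  byte 2: read out[3]='G', append. Buffer now: "CGGGGGG"
  byte 3: read out[4]='G', append. Buffer now: "CGGGGGGG"
  byte 4: read out[5]='G', append. Buffer now: "CGGGGGGGG"
  byte 5: read out[6]='G', append. Buffer now: "CGGGGGGGGG"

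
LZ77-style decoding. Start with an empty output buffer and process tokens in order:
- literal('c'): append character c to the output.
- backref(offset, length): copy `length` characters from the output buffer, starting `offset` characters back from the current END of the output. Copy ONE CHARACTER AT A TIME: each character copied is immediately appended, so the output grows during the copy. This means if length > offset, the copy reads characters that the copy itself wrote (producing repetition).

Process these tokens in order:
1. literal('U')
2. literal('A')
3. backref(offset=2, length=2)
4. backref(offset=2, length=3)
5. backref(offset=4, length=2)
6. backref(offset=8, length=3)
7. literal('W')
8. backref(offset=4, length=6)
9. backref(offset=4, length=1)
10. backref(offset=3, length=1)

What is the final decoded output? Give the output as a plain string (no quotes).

Answer: UAUAUAUAUAUAWAUAWAUAA

Derivation:
Token 1: literal('U'). Output: "U"
Token 2: literal('A'). Output: "UA"
Token 3: backref(off=2, len=2). Copied 'UA' from pos 0. Output: "UAUA"
Token 4: backref(off=2, len=3) (overlapping!). Copied 'UAU' from pos 2. Output: "UAUAUAU"
Token 5: backref(off=4, len=2). Copied 'AU' from pos 3. Output: "UAUAUAUAU"
Token 6: backref(off=8, len=3). Copied 'AUA' from pos 1. Output: "UAUAUAUAUAUA"
Token 7: literal('W'). Output: "UAUAUAUAUAUAW"
Token 8: backref(off=4, len=6) (overlapping!). Copied 'AUAWAU' from pos 9. Output: "UAUAUAUAUAUAWAUAWAU"
Token 9: backref(off=4, len=1). Copied 'A' from pos 15. Output: "UAUAUAUAUAUAWAUAWAUA"
Token 10: backref(off=3, len=1). Copied 'A' from pos 17. Output: "UAUAUAUAUAUAWAUAWAUAA"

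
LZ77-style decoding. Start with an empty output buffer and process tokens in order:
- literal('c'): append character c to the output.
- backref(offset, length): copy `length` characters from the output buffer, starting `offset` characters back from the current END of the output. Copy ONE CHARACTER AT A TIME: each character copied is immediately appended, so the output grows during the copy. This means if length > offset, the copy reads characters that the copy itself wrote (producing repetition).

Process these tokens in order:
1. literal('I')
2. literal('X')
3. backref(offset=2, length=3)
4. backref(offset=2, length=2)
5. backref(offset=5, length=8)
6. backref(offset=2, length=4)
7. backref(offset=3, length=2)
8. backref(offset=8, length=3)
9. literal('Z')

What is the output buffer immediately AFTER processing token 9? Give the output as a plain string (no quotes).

Token 1: literal('I'). Output: "I"
Token 2: literal('X'). Output: "IX"
Token 3: backref(off=2, len=3) (overlapping!). Copied 'IXI' from pos 0. Output: "IXIXI"
Token 4: backref(off=2, len=2). Copied 'XI' from pos 3. Output: "IXIXIXI"
Token 5: backref(off=5, len=8) (overlapping!). Copied 'IXIXIIXI' from pos 2. Output: "IXIXIXIIXIXIIXI"
Token 6: backref(off=2, len=4) (overlapping!). Copied 'XIXI' from pos 13. Output: "IXIXIXIIXIXIIXIXIXI"
Token 7: backref(off=3, len=2). Copied 'IX' from pos 16. Output: "IXIXIXIIXIXIIXIXIXIIX"
Token 8: backref(off=8, len=3). Copied 'XIX' from pos 13. Output: "IXIXIXIIXIXIIXIXIXIIXXIX"
Token 9: literal('Z'). Output: "IXIXIXIIXIXIIXIXIXIIXXIXZ"

Answer: IXIXIXIIXIXIIXIXIXIIXXIXZ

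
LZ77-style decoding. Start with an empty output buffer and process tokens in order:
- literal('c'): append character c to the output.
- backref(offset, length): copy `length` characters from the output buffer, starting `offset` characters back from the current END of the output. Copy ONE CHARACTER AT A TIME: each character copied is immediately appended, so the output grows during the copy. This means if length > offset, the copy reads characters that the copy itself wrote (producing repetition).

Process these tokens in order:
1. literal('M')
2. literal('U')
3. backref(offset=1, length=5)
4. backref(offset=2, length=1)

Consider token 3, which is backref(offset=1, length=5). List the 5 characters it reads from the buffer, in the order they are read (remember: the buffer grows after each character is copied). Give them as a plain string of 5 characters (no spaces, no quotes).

Token 1: literal('M'). Output: "M"
Token 2: literal('U'). Output: "MU"
Token 3: backref(off=1, len=5). Buffer before: "MU" (len 2)
  byte 1: read out[1]='U', append. Buffer now: "MUU"
  byte 2: read out[2]='U', append. Buffer now: "MUUU"
  byte 3: read out[3]='U', append. Buffer now: "MUUUU"
  byte 4: read out[4]='U', append. Buffer now: "MUUUUU"
  byte 5: read out[5]='U', append. Buffer now: "MUUUUUU"

Answer: UUUUU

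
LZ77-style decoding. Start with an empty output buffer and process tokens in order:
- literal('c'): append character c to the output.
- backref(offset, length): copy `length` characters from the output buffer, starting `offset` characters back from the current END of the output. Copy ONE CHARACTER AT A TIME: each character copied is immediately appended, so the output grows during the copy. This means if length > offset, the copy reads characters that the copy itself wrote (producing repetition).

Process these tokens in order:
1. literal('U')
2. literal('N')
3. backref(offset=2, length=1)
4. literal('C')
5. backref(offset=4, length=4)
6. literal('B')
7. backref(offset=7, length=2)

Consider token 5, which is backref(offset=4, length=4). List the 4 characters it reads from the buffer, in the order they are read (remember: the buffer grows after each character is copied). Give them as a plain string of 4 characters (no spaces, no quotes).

Token 1: literal('U'). Output: "U"
Token 2: literal('N'). Output: "UN"
Token 3: backref(off=2, len=1). Copied 'U' from pos 0. Output: "UNU"
Token 4: literal('C'). Output: "UNUC"
Token 5: backref(off=4, len=4). Buffer before: "UNUC" (len 4)
  byte 1: read out[0]='U', append. Buffer now: "UNUCU"
  byte 2: read out[1]='N', append. Buffer now: "UNUCUN"
  byte 3: read out[2]='U', append. Buffer now: "UNUCUNU"
  byte 4: read out[3]='C', append. Buffer now: "UNUCUNUC"

Answer: UNUC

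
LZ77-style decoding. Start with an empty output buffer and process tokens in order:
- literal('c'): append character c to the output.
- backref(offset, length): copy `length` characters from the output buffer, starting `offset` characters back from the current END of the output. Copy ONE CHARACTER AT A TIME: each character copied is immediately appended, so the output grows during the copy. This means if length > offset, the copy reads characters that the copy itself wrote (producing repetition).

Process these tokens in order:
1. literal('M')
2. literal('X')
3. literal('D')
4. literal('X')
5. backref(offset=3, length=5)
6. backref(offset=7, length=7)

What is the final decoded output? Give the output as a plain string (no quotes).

Answer: MXDXXDXXDDXXDXXD

Derivation:
Token 1: literal('M'). Output: "M"
Token 2: literal('X'). Output: "MX"
Token 3: literal('D'). Output: "MXD"
Token 4: literal('X'). Output: "MXDX"
Token 5: backref(off=3, len=5) (overlapping!). Copied 'XDXXD' from pos 1. Output: "MXDXXDXXD"
Token 6: backref(off=7, len=7). Copied 'DXXDXXD' from pos 2. Output: "MXDXXDXXDDXXDXXD"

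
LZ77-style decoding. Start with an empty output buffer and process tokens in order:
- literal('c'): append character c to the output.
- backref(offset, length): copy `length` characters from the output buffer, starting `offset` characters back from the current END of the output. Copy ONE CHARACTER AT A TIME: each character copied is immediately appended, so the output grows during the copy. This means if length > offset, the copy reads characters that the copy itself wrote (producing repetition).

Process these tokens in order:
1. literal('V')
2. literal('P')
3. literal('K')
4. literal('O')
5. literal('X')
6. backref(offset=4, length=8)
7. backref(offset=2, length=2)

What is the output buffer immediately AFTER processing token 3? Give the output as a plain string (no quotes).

Answer: VPK

Derivation:
Token 1: literal('V'). Output: "V"
Token 2: literal('P'). Output: "VP"
Token 3: literal('K'). Output: "VPK"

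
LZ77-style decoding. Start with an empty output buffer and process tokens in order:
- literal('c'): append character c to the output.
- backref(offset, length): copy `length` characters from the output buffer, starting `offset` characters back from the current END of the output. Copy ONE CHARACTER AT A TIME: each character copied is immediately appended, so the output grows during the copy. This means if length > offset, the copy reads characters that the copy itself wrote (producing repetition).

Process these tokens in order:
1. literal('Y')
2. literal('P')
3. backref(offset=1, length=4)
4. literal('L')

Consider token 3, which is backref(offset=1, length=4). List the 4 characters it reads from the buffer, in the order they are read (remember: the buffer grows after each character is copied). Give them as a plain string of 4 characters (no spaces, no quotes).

Answer: PPPP

Derivation:
Token 1: literal('Y'). Output: "Y"
Token 2: literal('P'). Output: "YP"
Token 3: backref(off=1, len=4). Buffer before: "YP" (len 2)
  byte 1: read out[1]='P', append. Buffer now: "YPP"
  byte 2: read out[2]='P', append. Buffer now: "YPPP"
  byte 3: read out[3]='P', append. Buffer now: "YPPPP"
  byte 4: read out[4]='P', append. Buffer now: "YPPPPP"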